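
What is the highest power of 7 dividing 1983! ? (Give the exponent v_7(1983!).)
v_7(1983!) = 328

Legendre's formula: v_p(n!) = Σ_{k ≥ 1} ⌊n / p^k⌋. For p = 7, n = 1983, the terms are:
  ⌊1983/7^1⌋ = ⌊1983/7⌋ = 283
  ⌊1983/7^2⌋ = ⌊1983/49⌋ = 40
  ⌊1983/7^3⌋ = ⌊1983/343⌋ = 5
(the next term ⌊1983/7^4⌋ = 0, terminating the sum). Summing: v_7(1983!) = 283 + 40 + 5 = 328.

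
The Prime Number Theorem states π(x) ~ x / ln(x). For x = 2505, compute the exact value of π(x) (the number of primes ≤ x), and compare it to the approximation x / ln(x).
π(2505) = 368;  x/ln(x) ≈ 320.09;  relative error ≈ 13.02%.

Directly count primes up to 2505: π(2505) = 368. The PNT approximation gives 2505/ln(2505) ≈ 2505/7.82604 ≈ 320.09. Relative error (π(x) − x/ln(x)) / π(x) ≈ 13.02%; the approximation is known to undercount slightly (Li(x) is a better estimate).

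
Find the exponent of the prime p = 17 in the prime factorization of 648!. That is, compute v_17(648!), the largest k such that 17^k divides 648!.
v_17(648!) = 40

Legendre's formula: v_p(n!) = Σ_{k ≥ 1} ⌊n / p^k⌋. For p = 17, n = 648, the terms are:
  ⌊648/17^1⌋ = ⌊648/17⌋ = 38
  ⌊648/17^2⌋ = ⌊648/289⌋ = 2
(the next term ⌊648/17^3⌋ = 0, terminating the sum). Summing: v_17(648!) = 38 + 2 = 40.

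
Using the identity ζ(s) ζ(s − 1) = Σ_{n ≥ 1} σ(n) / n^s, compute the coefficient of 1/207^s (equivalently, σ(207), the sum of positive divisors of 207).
σ(207) = 312

In the product (Σ m^0/m^s)(Σ k / k^s) = Σ (Σ_{d | n} d) / n^s, the coefficient of 1/n^s is σ(n) = Σ_{d | n} d. For n = 207, divisors are [1, 3, 9, 23, 69, 207]; summing: σ(207) = 312.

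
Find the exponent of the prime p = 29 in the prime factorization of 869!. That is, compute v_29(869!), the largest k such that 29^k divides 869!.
v_29(869!) = 30

Legendre's formula: v_p(n!) = Σ_{k ≥ 1} ⌊n / p^k⌋. For p = 29, n = 869, the terms are:
  ⌊869/29^1⌋ = ⌊869/29⌋ = 29
  ⌊869/29^2⌋ = ⌊869/841⌋ = 1
(the next term ⌊869/29^3⌋ = 0, terminating the sum). Summing: v_29(869!) = 29 + 1 = 30.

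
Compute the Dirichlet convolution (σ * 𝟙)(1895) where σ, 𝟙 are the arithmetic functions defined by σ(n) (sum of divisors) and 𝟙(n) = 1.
(σ * 𝟙)(1895) = 2667

Divisors of 1895: [1, 5, 379, 1895]. For each d | 1895:
  d = 1: σ(1) · 𝟙(1895/1) = 1 · 1 = 1
  d = 5: σ(5) · 𝟙(1895/5) = 6 · 1 = 6
  d = 379: σ(379) · 𝟙(1895/379) = 380 · 1 = 380
  d = 1895: σ(1895) · 𝟙(1895/1895) = 2280 · 1 = 2280
Summing: (σ * 𝟙)(1895) = 1 + 6 + 380 + 2280 = 2667.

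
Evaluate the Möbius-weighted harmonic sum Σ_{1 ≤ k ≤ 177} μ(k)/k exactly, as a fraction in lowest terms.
Σ μ(k)/k = -405094636462344486762882436757770090366687617598923355652478890632/83294951893662609690425847675448128125490254797437431023480841994855

Values of μ(k) for 1 ≤ k ≤ 177: μ(1) = 1, μ(2) = -1, μ(3) = -1, μ(5) = -1, μ(6) = 1, μ(7) = -1, μ(10) = 1, μ(11) = -1, μ(13) = -1, μ(14) = 1, μ(15) = 1, μ(17) = -1, μ(19) = -1, μ(21) = 1, μ(22) = 1, μ(23) = -1, μ(26) = 1, μ(29) = -1, μ(30) = -1, μ(31) = -1, μ(33) = 1, μ(34) = 1, μ(35) = 1, μ(37) = -1, μ(38) = 1, μ(39) = 1, μ(41) = -1, μ(42) = -1, μ(43) = -1, μ(46) = 1, μ(47) = -1, μ(51) = 1, μ(53) = -1, μ(55) = 1, μ(57) = 1, μ(58) = 1, μ(59) = -1, μ(61) = -1, μ(62) = 1, μ(65) = 1, μ(66) = -1, μ(67) = -1, μ(69) = 1, μ(70) = -1, μ(71) = -1, μ(73) = -1, μ(74) = 1, μ(77) = 1, μ(78) = -1, μ(79) = -1, μ(82) = 1, μ(83) = -1, μ(85) = 1, μ(86) = 1, μ(87) = 1, μ(89) = -1, μ(91) = 1, μ(93) = 1, μ(94) = 1, μ(95) = 1, μ(97) = -1, μ(101) = -1, μ(102) = -1, μ(103) = -1, μ(105) = -1, μ(106) = 1, μ(107) = -1, μ(109) = -1, μ(110) = -1, μ(111) = 1, μ(113) = -1, μ(114) = -1, μ(115) = 1, μ(118) = 1, μ(119) = 1, μ(122) = 1, μ(123) = 1, μ(127) = -1, μ(129) = 1, μ(130) = -1, μ(131) = -1, μ(133) = 1, μ(134) = 1, μ(137) = -1, μ(138) = -1, μ(139) = -1, μ(141) = 1, μ(142) = 1, μ(143) = 1, μ(145) = 1, μ(146) = 1, μ(149) = -1, μ(151) = -1, μ(154) = -1, μ(155) = 1, μ(157) = -1, μ(158) = 1, μ(159) = 1, μ(161) = 1, μ(163) = -1, μ(165) = -1, μ(166) = 1, μ(167) = -1, μ(170) = -1, μ(173) = -1, μ(174) = -1, μ(177) = 1, with μ = 0 on non-squarefree integers. Summing μ(k)/k for k where μ(k) ≠ 0 gives -405094636462344486762882436757770090366687617598923355652478890632/83294951893662609690425847675448128125490254797437431023480841994855 ≈ -0.0049. (PNT ⟺ this sum → 0 as n → ∞.)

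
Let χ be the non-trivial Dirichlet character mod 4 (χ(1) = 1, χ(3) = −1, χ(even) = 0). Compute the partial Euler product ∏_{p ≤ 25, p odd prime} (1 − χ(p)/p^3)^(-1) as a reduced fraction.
∏ = 177358697820836675/183046656872153088

The odd primes p ≤ 25 are [3, 5, 7, 11, 13, 17, 19, 23]. For each, χ(p) = 1 if p ≡ 1 mod 4, χ(p) = −1 if p ≡ 3 mod 4. Taking (1 − χ(p)/p^3)^(-1) = p^3/(p^3 − χ(p)): (1 − (-1)/3^3)^(-1) · (1 − (1)/5^3)^(-1) · (1 − (-1)/7^3)^(-1) · (1 − (-1)/11^3)^(-1) · (1 − (1)/13^3)^(-1) · (1 − (1)/17^3)^(-1) · (1 − (-1)/19^3)^(-1) · (1 − (-1)/23^3)^(-1) = 177358697820836675/183046656872153088.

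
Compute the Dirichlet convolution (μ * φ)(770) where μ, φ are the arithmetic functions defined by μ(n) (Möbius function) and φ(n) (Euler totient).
(μ * φ)(770) = 0

Divisors of 770: [1, 2, 5, 7, 10, 11, 14, 22, 35, 55, 70, 77, 110, 154, 385, 770]. For each d | 770:
  d = 1: μ(1) · φ(770/1) = 1 · 240 = 240
  d = 2: μ(2) · φ(770/2) = -1 · 240 = -240
  d = 5: μ(5) · φ(770/5) = -1 · 60 = -60
  d = 7: μ(7) · φ(770/7) = -1 · 40 = -40
  d = 10: μ(10) · φ(770/10) = 1 · 60 = 60
  d = 11: μ(11) · φ(770/11) = -1 · 24 = -24
  d = 14: μ(14) · φ(770/14) = 1 · 40 = 40
  d = 22: μ(22) · φ(770/22) = 1 · 24 = 24
  d = 35: μ(35) · φ(770/35) = 1 · 10 = 10
  d = 55: μ(55) · φ(770/55) = 1 · 6 = 6
  d = 70: μ(70) · φ(770/70) = -1 · 10 = -10
  d = 77: μ(77) · φ(770/77) = 1 · 4 = 4
  d = 110: μ(110) · φ(770/110) = -1 · 6 = -6
  d = 154: μ(154) · φ(770/154) = -1 · 4 = -4
  d = 385: μ(385) · φ(770/385) = -1 · 1 = -1
  d = 770: μ(770) · φ(770/770) = 1 · 1 = 1
Summing: (μ * φ)(770) = 240 + -240 + -60 + -40 + 60 + -24 + 40 + 24 + 10 + 6 + -10 + 4 + -6 + -4 + -1 + 1 = 0.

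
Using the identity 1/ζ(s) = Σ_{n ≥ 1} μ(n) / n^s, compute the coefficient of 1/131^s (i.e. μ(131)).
μ(131) = -1

Factor n = 131 = 131. μ(n) = 0 if any exponent ≥ 2 (not squarefree); otherwise μ(n) = (−1)^{ω(n)} where ω(n) is the number of distinct prime factors. Applying: μ(131) = -1.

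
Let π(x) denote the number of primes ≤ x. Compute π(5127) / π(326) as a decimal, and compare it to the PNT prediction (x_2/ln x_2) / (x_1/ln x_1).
π(5127)/π(326) = 685/66 ≈ 10.3788;  PNT prediction ≈ 10.6541.

π(326) = 66 and π(5127) = 685, so π(5127)/π(326) ≈ 10.3788. The PNT-predicted ratio is (5127/ln(5127)) / (326/ln(326)) ≈ 10.6541. The two agree to within a few percent, as expected.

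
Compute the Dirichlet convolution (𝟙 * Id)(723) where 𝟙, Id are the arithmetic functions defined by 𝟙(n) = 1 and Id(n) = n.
(𝟙 * Id)(723) = 968

Divisors of 723: [1, 3, 241, 723]. For each d | 723:
  d = 1: 𝟙(1) · Id(723/1) = 1 · 723 = 723
  d = 3: 𝟙(3) · Id(723/3) = 1 · 241 = 241
  d = 241: 𝟙(241) · Id(723/241) = 1 · 3 = 3
  d = 723: 𝟙(723) · Id(723/723) = 1 · 1 = 1
Summing: (𝟙 * Id)(723) = 723 + 241 + 3 + 1 = 968.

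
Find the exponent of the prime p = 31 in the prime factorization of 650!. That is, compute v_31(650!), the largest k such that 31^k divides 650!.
v_31(650!) = 20

Legendre's formula: v_p(n!) = Σ_{k ≥ 1} ⌊n / p^k⌋. For p = 31, n = 650, the terms are:
  ⌊650/31^1⌋ = ⌊650/31⌋ = 20
(the next term ⌊650/31^2⌋ = 0, terminating the sum). Summing: v_31(650!) = 20 = 20.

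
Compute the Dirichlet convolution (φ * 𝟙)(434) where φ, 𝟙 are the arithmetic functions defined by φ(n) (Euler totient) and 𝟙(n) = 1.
(φ * 𝟙)(434) = 434

Divisors of 434: [1, 2, 7, 14, 31, 62, 217, 434]. For each d | 434:
  d = 1: φ(1) · 𝟙(434/1) = 1 · 1 = 1
  d = 2: φ(2) · 𝟙(434/2) = 1 · 1 = 1
  d = 7: φ(7) · 𝟙(434/7) = 6 · 1 = 6
  d = 14: φ(14) · 𝟙(434/14) = 6 · 1 = 6
  d = 31: φ(31) · 𝟙(434/31) = 30 · 1 = 30
  d = 62: φ(62) · 𝟙(434/62) = 30 · 1 = 30
  d = 217: φ(217) · 𝟙(434/217) = 180 · 1 = 180
  d = 434: φ(434) · 𝟙(434/434) = 180 · 1 = 180
Summing: (φ * 𝟙)(434) = 1 + 1 + 6 + 6 + 30 + 30 + 180 + 180 = 434.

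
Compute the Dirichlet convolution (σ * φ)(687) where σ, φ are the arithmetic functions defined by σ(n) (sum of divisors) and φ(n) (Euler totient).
(σ * φ)(687) = 2748

Divisors of 687: [1, 3, 229, 687]. For each d | 687:
  d = 1: σ(1) · φ(687/1) = 1 · 456 = 456
  d = 3: σ(3) · φ(687/3) = 4 · 228 = 912
  d = 229: σ(229) · φ(687/229) = 230 · 2 = 460
  d = 687: σ(687) · φ(687/687) = 920 · 1 = 920
Summing: (σ * φ)(687) = 456 + 912 + 460 + 920 = 2748.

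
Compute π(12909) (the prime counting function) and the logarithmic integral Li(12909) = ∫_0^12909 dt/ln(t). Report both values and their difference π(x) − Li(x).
π(12909) = 1536;  Li(12909) ≈ 1557.50;  π(x) − Li(x) ≈ -21.50.

Direct count of primes ≤ 12909 gives π(12909) = 1536. Numerical evaluation of the logarithmic integral gives Li(12909) ≈ 1557.50. The difference π(x) − Li(x) ≈ -21.50 is typically negative for small/moderate x (Li(x) overestimates), though Littlewood's theorem shows this sign changes infinitely often.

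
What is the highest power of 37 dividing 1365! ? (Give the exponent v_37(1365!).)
v_37(1365!) = 36

Legendre's formula: v_p(n!) = Σ_{k ≥ 1} ⌊n / p^k⌋. For p = 37, n = 1365, the terms are:
  ⌊1365/37^1⌋ = ⌊1365/37⌋ = 36
(the next term ⌊1365/37^2⌋ = 0, terminating the sum). Summing: v_37(1365!) = 36 = 36.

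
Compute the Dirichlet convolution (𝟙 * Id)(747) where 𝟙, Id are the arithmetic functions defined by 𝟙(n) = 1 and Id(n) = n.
(𝟙 * Id)(747) = 1092

Divisors of 747: [1, 3, 9, 83, 249, 747]. For each d | 747:
  d = 1: 𝟙(1) · Id(747/1) = 1 · 747 = 747
  d = 3: 𝟙(3) · Id(747/3) = 1 · 249 = 249
  d = 9: 𝟙(9) · Id(747/9) = 1 · 83 = 83
  d = 83: 𝟙(83) · Id(747/83) = 1 · 9 = 9
  d = 249: 𝟙(249) · Id(747/249) = 1 · 3 = 3
  d = 747: 𝟙(747) · Id(747/747) = 1 · 1 = 1
Summing: (𝟙 * Id)(747) = 747 + 249 + 83 + 9 + 3 + 1 = 1092.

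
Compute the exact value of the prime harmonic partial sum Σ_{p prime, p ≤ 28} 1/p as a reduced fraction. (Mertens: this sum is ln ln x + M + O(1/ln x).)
Σ 1/p = 334406399/223092870

π(28) = 9, so the primes ≤ 28 are [2, 3, 5, 7, 11, 13, 17, 19, 23]. Summing 1/p over these primes: 334406399/223092870 ≈ 1.4990. Mertens estimate ln ln(28) + 0.2615 ≈ 1.4651.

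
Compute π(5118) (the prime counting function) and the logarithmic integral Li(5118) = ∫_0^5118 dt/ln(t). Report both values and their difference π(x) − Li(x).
π(5118) = 684;  Li(5118) ≈ 698.12;  π(x) − Li(x) ≈ -14.12.

Direct count of primes ≤ 5118 gives π(5118) = 684. Numerical evaluation of the logarithmic integral gives Li(5118) ≈ 698.12. The difference π(x) − Li(x) ≈ -14.12 is typically negative for small/moderate x (Li(x) overestimates), though Littlewood's theorem shows this sign changes infinitely often.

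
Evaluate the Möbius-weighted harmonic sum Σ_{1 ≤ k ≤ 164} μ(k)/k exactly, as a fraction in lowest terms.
Σ μ(k)/k = 74505990747655733376890176919471583349281305895342692670863053/5766152219975951659023630035336134306565384015606066319856068810

Values of μ(k) for 1 ≤ k ≤ 164: μ(1) = 1, μ(2) = -1, μ(3) = -1, μ(5) = -1, μ(6) = 1, μ(7) = -1, μ(10) = 1, μ(11) = -1, μ(13) = -1, μ(14) = 1, μ(15) = 1, μ(17) = -1, μ(19) = -1, μ(21) = 1, μ(22) = 1, μ(23) = -1, μ(26) = 1, μ(29) = -1, μ(30) = -1, μ(31) = -1, μ(33) = 1, μ(34) = 1, μ(35) = 1, μ(37) = -1, μ(38) = 1, μ(39) = 1, μ(41) = -1, μ(42) = -1, μ(43) = -1, μ(46) = 1, μ(47) = -1, μ(51) = 1, μ(53) = -1, μ(55) = 1, μ(57) = 1, μ(58) = 1, μ(59) = -1, μ(61) = -1, μ(62) = 1, μ(65) = 1, μ(66) = -1, μ(67) = -1, μ(69) = 1, μ(70) = -1, μ(71) = -1, μ(73) = -1, μ(74) = 1, μ(77) = 1, μ(78) = -1, μ(79) = -1, μ(82) = 1, μ(83) = -1, μ(85) = 1, μ(86) = 1, μ(87) = 1, μ(89) = -1, μ(91) = 1, μ(93) = 1, μ(94) = 1, μ(95) = 1, μ(97) = -1, μ(101) = -1, μ(102) = -1, μ(103) = -1, μ(105) = -1, μ(106) = 1, μ(107) = -1, μ(109) = -1, μ(110) = -1, μ(111) = 1, μ(113) = -1, μ(114) = -1, μ(115) = 1, μ(118) = 1, μ(119) = 1, μ(122) = 1, μ(123) = 1, μ(127) = -1, μ(129) = 1, μ(130) = -1, μ(131) = -1, μ(133) = 1, μ(134) = 1, μ(137) = -1, μ(138) = -1, μ(139) = -1, μ(141) = 1, μ(142) = 1, μ(143) = 1, μ(145) = 1, μ(146) = 1, μ(149) = -1, μ(151) = -1, μ(154) = -1, μ(155) = 1, μ(157) = -1, μ(158) = 1, μ(159) = 1, μ(161) = 1, μ(163) = -1, with μ = 0 on non-squarefree integers. Summing μ(k)/k for k where μ(k) ≠ 0 gives 74505990747655733376890176919471583349281305895342692670863053/5766152219975951659023630035336134306565384015606066319856068810 ≈ 0.0129. (PNT ⟺ this sum → 0 as n → ∞.)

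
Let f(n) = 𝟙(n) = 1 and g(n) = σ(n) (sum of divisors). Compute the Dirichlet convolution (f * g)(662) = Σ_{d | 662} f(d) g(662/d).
(𝟙 * σ)(662) = 1332

Divisors of 662: [1, 2, 331, 662]. For each d | 662:
  d = 1: 𝟙(1) · σ(662/1) = 1 · 996 = 996
  d = 2: 𝟙(2) · σ(662/2) = 1 · 332 = 332
  d = 331: 𝟙(331) · σ(662/331) = 1 · 3 = 3
  d = 662: 𝟙(662) · σ(662/662) = 1 · 1 = 1
Summing: (𝟙 * σ)(662) = 996 + 332 + 3 + 1 = 1332.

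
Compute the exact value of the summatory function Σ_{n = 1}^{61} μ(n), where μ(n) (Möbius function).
Σ_{n ≤ 61} μ(n) = -2

Compute μ(n) for each 1 ≤ n ≤ 61: μ(1) = 1, μ(2) = -1, μ(3) = -1, μ(4) = 0, μ(5) = -1, μ(6) = 1, μ(7) = -1, μ(8) = 0, μ(9) = 0, μ(10) = 1, μ(11) = -1, μ(12) = 0, μ(13) = -1, μ(14) = 1, μ(15) = 1, μ(16) = 0, μ(17) = -1, μ(18) = 0, μ(19) = -1, μ(20) = 0, μ(21) = 1, μ(22) = 1, μ(23) = -1, μ(24) = 0, μ(25) = 0, μ(26) = 1, μ(27) = 0, μ(28) = 0, μ(29) = -1, μ(30) = -1, μ(31) = -1, μ(32) = 0, μ(33) = 1, μ(34) = 1, μ(35) = 1, μ(36) = 0, μ(37) = -1, μ(38) = 1, μ(39) = 1, μ(40) = 0, μ(41) = -1, μ(42) = -1, μ(43) = -1, μ(44) = 0, μ(45) = 0, μ(46) = 1, μ(47) = -1, μ(48) = 0, μ(49) = 0, μ(50) = 0, μ(51) = 1, μ(52) = 0, μ(53) = -1, μ(54) = 0, μ(55) = 1, μ(56) = 0, μ(57) = 1, μ(58) = 1, μ(59) = -1, μ(60) = 0, μ(61) = -1. Summing all 61 values: -2. (Mertens function M(x) = Σ_{n ≤ x} μ(n); on average M(x) should be small (PNT ⟺ M(x) = o(x)).)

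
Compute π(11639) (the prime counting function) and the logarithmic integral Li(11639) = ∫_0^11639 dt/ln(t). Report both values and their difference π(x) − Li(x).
π(11639) = 1399;  Li(11639) ≈ 1422.60;  π(x) − Li(x) ≈ -23.60.

Direct count of primes ≤ 11639 gives π(11639) = 1399. Numerical evaluation of the logarithmic integral gives Li(11639) ≈ 1422.60. The difference π(x) − Li(x) ≈ -23.60 is typically negative for small/moderate x (Li(x) overestimates), though Littlewood's theorem shows this sign changes infinitely often.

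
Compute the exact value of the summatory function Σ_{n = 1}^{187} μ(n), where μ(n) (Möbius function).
Σ_{n ≤ 187} μ(n) = -3

Compute μ(n) for each 1 ≤ n ≤ 187: μ(1) = 1, μ(2) = -1, μ(3) = -1, μ(4) = 0, μ(5) = -1, μ(6) = 1, μ(7) = -1, μ(8) = 0, μ(9) = 0, μ(10) = 1, μ(11) = -1, μ(12) = 0, μ(13) = -1, μ(14) = 1, μ(15) = 1, μ(16) = 0, μ(17) = -1, μ(18) = 0, μ(19) = -1, μ(20) = 0, μ(21) = 1, μ(22) = 1, μ(23) = -1, μ(24) = 0, μ(25) = 0, μ(26) = 1, μ(27) = 0, μ(28) = 0, μ(29) = -1, μ(30) = -1, μ(31) = -1, μ(32) = 0, μ(33) = 1, μ(34) = 1, μ(35) = 1, μ(36) = 0, μ(37) = -1, μ(38) = 1, μ(39) = 1, μ(40) = 0, μ(41) = -1, μ(42) = -1, μ(43) = -1, μ(44) = 0, μ(45) = 0, μ(46) = 1, μ(47) = -1, μ(48) = 0, μ(49) = 0, μ(50) = 0, μ(51) = 1, μ(52) = 0, μ(53) = -1, μ(54) = 0, μ(55) = 1, μ(56) = 0, μ(57) = 1, μ(58) = 1, μ(59) = -1, μ(60) = 0, μ(61) = -1, μ(62) = 1, μ(63) = 0, μ(64) = 0, μ(65) = 1, μ(66) = -1, μ(67) = -1, μ(68) = 0, μ(69) = 1, μ(70) = -1, μ(71) = -1, μ(72) = 0, μ(73) = -1, μ(74) = 1, μ(75) = 0, μ(76) = 0, μ(77) = 1, μ(78) = -1, μ(79) = -1, μ(80) = 0, μ(81) = 0, μ(82) = 1, μ(83) = -1, μ(84) = 0, μ(85) = 1, μ(86) = 1, μ(87) = 1, μ(88) = 0, μ(89) = -1, μ(90) = 0, μ(91) = 1, μ(92) = 0, μ(93) = 1, μ(94) = 1, μ(95) = 1, μ(96) = 0, μ(97) = -1, μ(98) = 0, μ(99) = 0, μ(100) = 0, μ(101) = -1, μ(102) = -1, μ(103) = -1, μ(104) = 0, μ(105) = -1, μ(106) = 1, μ(107) = -1, μ(108) = 0, μ(109) = -1, μ(110) = -1, μ(111) = 1, μ(112) = 0, μ(113) = -1, μ(114) = -1, μ(115) = 1, μ(116) = 0, μ(117) = 0, μ(118) = 1, μ(119) = 1, μ(120) = 0, μ(121) = 0, μ(122) = 1, μ(123) = 1, μ(124) = 0, μ(125) = 0, μ(126) = 0, μ(127) = -1, μ(128) = 0, μ(129) = 1, μ(130) = -1, μ(131) = -1, μ(132) = 0, μ(133) = 1, μ(134) = 1, μ(135) = 0, μ(136) = 0, μ(137) = -1, μ(138) = -1, μ(139) = -1, μ(140) = 0, μ(141) = 1, μ(142) = 1, μ(143) = 1, μ(144) = 0, μ(145) = 1, μ(146) = 1, μ(147) = 0, μ(148) = 0, μ(149) = -1, μ(150) = 0, μ(151) = -1, μ(152) = 0, μ(153) = 0, μ(154) = -1, μ(155) = 1, μ(156) = 0, μ(157) = -1, μ(158) = 1, μ(159) = 1, μ(160) = 0, μ(161) = 1, μ(162) = 0, μ(163) = -1, μ(164) = 0, μ(165) = -1, μ(166) = 1, μ(167) = -1, μ(168) = 0, μ(169) = 0, μ(170) = -1, μ(171) = 0, μ(172) = 0, μ(173) = -1, μ(174) = -1, μ(175) = 0, μ(176) = 0, μ(177) = 1, μ(178) = 1, μ(179) = -1, μ(180) = 0, μ(181) = -1, μ(182) = -1, μ(183) = 1, μ(184) = 0, μ(185) = 1, μ(186) = -1, μ(187) = 1. Summing all 187 values: -3. (Mertens function M(x) = Σ_{n ≤ x} μ(n); on average M(x) should be small (PNT ⟺ M(x) = o(x)).)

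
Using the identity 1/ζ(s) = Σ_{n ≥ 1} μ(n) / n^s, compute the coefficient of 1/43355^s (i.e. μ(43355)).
μ(43355) = 1

Factor n = 43355 = 5 · 13 · 23 · 29. μ(n) = 0 if any exponent ≥ 2 (not squarefree); otherwise μ(n) = (−1)^{ω(n)} where ω(n) is the number of distinct prime factors. Applying: μ(43355) = 1.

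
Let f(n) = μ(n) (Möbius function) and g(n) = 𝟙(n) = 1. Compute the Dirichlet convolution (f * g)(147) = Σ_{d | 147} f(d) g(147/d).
(μ * 𝟙)(147) = 0

Divisors of 147: [1, 3, 7, 21, 49, 147]. For each d | 147:
  d = 1: μ(1) · 𝟙(147/1) = 1 · 1 = 1
  d = 3: μ(3) · 𝟙(147/3) = -1 · 1 = -1
  d = 7: μ(7) · 𝟙(147/7) = -1 · 1 = -1
  d = 21: μ(21) · 𝟙(147/21) = 1 · 1 = 1
  d = 49: μ(49) · 𝟙(147/49) = 0 · 1 = 0
  d = 147: μ(147) · 𝟙(147/147) = 0 · 1 = 0
Summing: (μ * 𝟙)(147) = 1 + -1 + -1 + 1 + 0 + 0 = 0.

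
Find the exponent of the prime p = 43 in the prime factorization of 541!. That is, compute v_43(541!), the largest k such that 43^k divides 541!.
v_43(541!) = 12

Legendre's formula: v_p(n!) = Σ_{k ≥ 1} ⌊n / p^k⌋. For p = 43, n = 541, the terms are:
  ⌊541/43^1⌋ = ⌊541/43⌋ = 12
(the next term ⌊541/43^2⌋ = 0, terminating the sum). Summing: v_43(541!) = 12 = 12.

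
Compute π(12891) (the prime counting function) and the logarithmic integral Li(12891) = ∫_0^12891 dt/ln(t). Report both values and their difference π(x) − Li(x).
π(12891) = 1533;  Li(12891) ≈ 1555.60;  π(x) − Li(x) ≈ -22.60.

Direct count of primes ≤ 12891 gives π(12891) = 1533. Numerical evaluation of the logarithmic integral gives Li(12891) ≈ 1555.60. The difference π(x) − Li(x) ≈ -22.60 is typically negative for small/moderate x (Li(x) overestimates), though Littlewood's theorem shows this sign changes infinitely often.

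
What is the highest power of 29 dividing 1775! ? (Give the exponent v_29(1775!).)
v_29(1775!) = 63

Legendre's formula: v_p(n!) = Σ_{k ≥ 1} ⌊n / p^k⌋. For p = 29, n = 1775, the terms are:
  ⌊1775/29^1⌋ = ⌊1775/29⌋ = 61
  ⌊1775/29^2⌋ = ⌊1775/841⌋ = 2
(the next term ⌊1775/29^3⌋ = 0, terminating the sum). Summing: v_29(1775!) = 61 + 2 = 63.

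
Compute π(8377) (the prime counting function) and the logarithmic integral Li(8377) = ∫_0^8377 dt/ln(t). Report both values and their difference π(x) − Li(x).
π(8377) = 1049;  Li(8377) ≈ 1068.26;  π(x) − Li(x) ≈ -19.26.

Direct count of primes ≤ 8377 gives π(8377) = 1049. Numerical evaluation of the logarithmic integral gives Li(8377) ≈ 1068.26. The difference π(x) − Li(x) ≈ -19.26 is typically negative for small/moderate x (Li(x) overestimates), though Littlewood's theorem shows this sign changes infinitely often.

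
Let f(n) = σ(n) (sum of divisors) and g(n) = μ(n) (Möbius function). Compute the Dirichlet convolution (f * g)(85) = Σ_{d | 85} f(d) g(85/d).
(σ * μ)(85) = 85

Divisors of 85: [1, 5, 17, 85]. For each d | 85:
  d = 1: σ(1) · μ(85/1) = 1 · 1 = 1
  d = 5: σ(5) · μ(85/5) = 6 · -1 = -6
  d = 17: σ(17) · μ(85/17) = 18 · -1 = -18
  d = 85: σ(85) · μ(85/85) = 108 · 1 = 108
Summing: (σ * μ)(85) = 1 + -6 + -18 + 108 = 85.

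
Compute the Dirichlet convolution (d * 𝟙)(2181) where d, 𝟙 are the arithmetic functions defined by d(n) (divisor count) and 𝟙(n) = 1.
(d * 𝟙)(2181) = 9

Divisors of 2181: [1, 3, 727, 2181]. For each d | 2181:
  d = 1: d(1) · 𝟙(2181/1) = 1 · 1 = 1
  d = 3: d(3) · 𝟙(2181/3) = 2 · 1 = 2
  d = 727: d(727) · 𝟙(2181/727) = 2 · 1 = 2
  d = 2181: d(2181) · 𝟙(2181/2181) = 4 · 1 = 4
Summing: (d * 𝟙)(2181) = 1 + 2 + 2 + 4 = 9.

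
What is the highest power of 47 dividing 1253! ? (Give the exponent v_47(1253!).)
v_47(1253!) = 26

Legendre's formula: v_p(n!) = Σ_{k ≥ 1} ⌊n / p^k⌋. For p = 47, n = 1253, the terms are:
  ⌊1253/47^1⌋ = ⌊1253/47⌋ = 26
(the next term ⌊1253/47^2⌋ = 0, terminating the sum). Summing: v_47(1253!) = 26 = 26.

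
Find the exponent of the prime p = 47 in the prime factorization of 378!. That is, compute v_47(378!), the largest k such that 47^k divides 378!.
v_47(378!) = 8

Legendre's formula: v_p(n!) = Σ_{k ≥ 1} ⌊n / p^k⌋. For p = 47, n = 378, the terms are:
  ⌊378/47^1⌋ = ⌊378/47⌋ = 8
(the next term ⌊378/47^2⌋ = 0, terminating the sum). Summing: v_47(378!) = 8 = 8.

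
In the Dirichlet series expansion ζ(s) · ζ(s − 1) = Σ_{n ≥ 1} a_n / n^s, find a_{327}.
σ(327) = 440

In the product (Σ m^0/m^s)(Σ k / k^s) = Σ (Σ_{d | n} d) / n^s, the coefficient of 1/n^s is σ(n) = Σ_{d | n} d. For n = 327, divisors are [1, 3, 109, 327]; summing: σ(327) = 440.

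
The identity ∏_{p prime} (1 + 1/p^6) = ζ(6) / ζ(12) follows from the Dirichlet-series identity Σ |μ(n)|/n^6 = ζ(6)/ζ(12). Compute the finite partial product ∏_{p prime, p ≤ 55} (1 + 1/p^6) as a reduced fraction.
∏ = 360549358903447598496102606972302575686854635195266223026920975630213276302501208168000000/354490140797970318435085924328566932610522860437094896232244152761372626351680260596056897

The primes p ≤ 55 are [2, 3, 5, 7, 11, 13, 17, 19, 23, 29, 31, 37, 41, 43, 47, 53]. For each, (1 + 1/p^6) = (p^6 + 1)/p^6. Multiplying these fractions over p ∈ [2, 3, 5, 7, 11, 13, 17, 19, 23, 29, 31, 37, 41, 43, 47, 53] gives 360549358903447598496102606972302575686854635195266223026920975630213276302501208168000000/354490140797970318435085924328566932610522860437094896232244152761372626351680260596056897. (In the limit P → ∞ this tends to ζ(6)/ζ(12).)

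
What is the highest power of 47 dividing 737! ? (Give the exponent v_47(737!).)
v_47(737!) = 15

Legendre's formula: v_p(n!) = Σ_{k ≥ 1} ⌊n / p^k⌋. For p = 47, n = 737, the terms are:
  ⌊737/47^1⌋ = ⌊737/47⌋ = 15
(the next term ⌊737/47^2⌋ = 0, terminating the sum). Summing: v_47(737!) = 15 = 15.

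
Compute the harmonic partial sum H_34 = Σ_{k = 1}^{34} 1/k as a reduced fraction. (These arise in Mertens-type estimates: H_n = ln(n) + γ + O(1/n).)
H_34 = 54062195834749/13127595717600

Direct summation: H_34 = 1 + 1/2 + ... + 1/34. The least common denominator is lcm(1, ..., 34) = 144403552893600; over this denominator the numerator is 144403552893600 + 72201776446800 + 48134517631200 + 36100888223400 + 28880710578720 + 24067258815600 + 20629078984800 + 18050444111700 + 16044839210400 + 14440355289360 + 13127595717600 + 12033629407800 + 11107965607200 + 10314539492400 + 9626903526240 + 9025222055850 + 8494326640800 + 8022419605200 + 7600186994400 + 7220177644680 + 6876359661600 + 6563797858800 + 6278415343200 + 6016814703900 + 5776142115744 + 5553982803600 + 5348279736800 + 5157269746200 + 4979432858400 + 4813451763120 + 4658179125600 + 4512611027925 + 4375865239200 + 4247163320400 = 594684154182239, so H_34 = 594684154182239/144403552893600; reducing by gcd(594684154182239, 144403552893600) = 11 gives 54062195834749/13127595717600 ≈ 4.11821. (The PNT-adjacent estimate ln(34) + γ ≈ 4.10358 matches within O(1/n).)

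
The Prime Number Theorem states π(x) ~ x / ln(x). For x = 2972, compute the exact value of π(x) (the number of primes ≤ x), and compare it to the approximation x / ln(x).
π(2972) = 429;  x/ln(x) ≈ 371.64;  relative error ≈ 13.37%.

Directly count primes up to 2972: π(2972) = 429. The PNT approximation gives 2972/ln(2972) ≈ 2972/7.99699 ≈ 371.64. Relative error (π(x) − x/ln(x)) / π(x) ≈ 13.37%; the approximation is known to undercount slightly (Li(x) is a better estimate).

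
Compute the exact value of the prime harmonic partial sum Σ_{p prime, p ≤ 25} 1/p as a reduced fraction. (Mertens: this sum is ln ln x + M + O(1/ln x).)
Σ 1/p = 334406399/223092870

π(25) = 9, so the primes ≤ 25 are [2, 3, 5, 7, 11, 13, 17, 19, 23]. Summing 1/p over these primes: 334406399/223092870 ≈ 1.4990. Mertens estimate ln ln(25) + 0.2615 ≈ 1.4305.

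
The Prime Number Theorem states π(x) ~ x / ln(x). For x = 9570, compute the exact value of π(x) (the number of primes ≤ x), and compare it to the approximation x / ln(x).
π(9570) = 1183;  x/ln(x) ≈ 1044.03;  relative error ≈ 11.75%.

Directly count primes up to 9570: π(9570) = 1183. The PNT approximation gives 9570/ln(9570) ≈ 9570/9.16639 ≈ 1044.03. Relative error (π(x) − x/ln(x)) / π(x) ≈ 11.75%; the approximation is known to undercount slightly (Li(x) is a better estimate).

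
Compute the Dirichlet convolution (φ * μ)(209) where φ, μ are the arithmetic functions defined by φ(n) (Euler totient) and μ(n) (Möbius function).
(φ * μ)(209) = 153

Divisors of 209: [1, 11, 19, 209]. For each d | 209:
  d = 1: φ(1) · μ(209/1) = 1 · 1 = 1
  d = 11: φ(11) · μ(209/11) = 10 · -1 = -10
  d = 19: φ(19) · μ(209/19) = 18 · -1 = -18
  d = 209: φ(209) · μ(209/209) = 180 · 1 = 180
Summing: (φ * μ)(209) = 1 + -10 + -18 + 180 = 153.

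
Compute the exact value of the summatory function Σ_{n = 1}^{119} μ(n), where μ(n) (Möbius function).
Σ_{n ≤ 119} μ(n) = -3

Compute μ(n) for each 1 ≤ n ≤ 119: μ(1) = 1, μ(2) = -1, μ(3) = -1, μ(4) = 0, μ(5) = -1, μ(6) = 1, μ(7) = -1, μ(8) = 0, μ(9) = 0, μ(10) = 1, μ(11) = -1, μ(12) = 0, μ(13) = -1, μ(14) = 1, μ(15) = 1, μ(16) = 0, μ(17) = -1, μ(18) = 0, μ(19) = -1, μ(20) = 0, μ(21) = 1, μ(22) = 1, μ(23) = -1, μ(24) = 0, μ(25) = 0, μ(26) = 1, μ(27) = 0, μ(28) = 0, μ(29) = -1, μ(30) = -1, μ(31) = -1, μ(32) = 0, μ(33) = 1, μ(34) = 1, μ(35) = 1, μ(36) = 0, μ(37) = -1, μ(38) = 1, μ(39) = 1, μ(40) = 0, μ(41) = -1, μ(42) = -1, μ(43) = -1, μ(44) = 0, μ(45) = 0, μ(46) = 1, μ(47) = -1, μ(48) = 0, μ(49) = 0, μ(50) = 0, μ(51) = 1, μ(52) = 0, μ(53) = -1, μ(54) = 0, μ(55) = 1, μ(56) = 0, μ(57) = 1, μ(58) = 1, μ(59) = -1, μ(60) = 0, μ(61) = -1, μ(62) = 1, μ(63) = 0, μ(64) = 0, μ(65) = 1, μ(66) = -1, μ(67) = -1, μ(68) = 0, μ(69) = 1, μ(70) = -1, μ(71) = -1, μ(72) = 0, μ(73) = -1, μ(74) = 1, μ(75) = 0, μ(76) = 0, μ(77) = 1, μ(78) = -1, μ(79) = -1, μ(80) = 0, μ(81) = 0, μ(82) = 1, μ(83) = -1, μ(84) = 0, μ(85) = 1, μ(86) = 1, μ(87) = 1, μ(88) = 0, μ(89) = -1, μ(90) = 0, μ(91) = 1, μ(92) = 0, μ(93) = 1, μ(94) = 1, μ(95) = 1, μ(96) = 0, μ(97) = -1, μ(98) = 0, μ(99) = 0, μ(100) = 0, μ(101) = -1, μ(102) = -1, μ(103) = -1, μ(104) = 0, μ(105) = -1, μ(106) = 1, μ(107) = -1, μ(108) = 0, μ(109) = -1, μ(110) = -1, μ(111) = 1, μ(112) = 0, μ(113) = -1, μ(114) = -1, μ(115) = 1, μ(116) = 0, μ(117) = 0, μ(118) = 1, μ(119) = 1. Summing all 119 values: -3. (Mertens function M(x) = Σ_{n ≤ x} μ(n); on average M(x) should be small (PNT ⟺ M(x) = o(x)).)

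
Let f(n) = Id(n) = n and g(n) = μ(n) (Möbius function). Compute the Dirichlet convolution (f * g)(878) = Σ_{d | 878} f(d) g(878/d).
(Id * μ)(878) = 438

Divisors of 878: [1, 2, 439, 878]. For each d | 878:
  d = 1: Id(1) · μ(878/1) = 1 · 1 = 1
  d = 2: Id(2) · μ(878/2) = 2 · -1 = -2
  d = 439: Id(439) · μ(878/439) = 439 · -1 = -439
  d = 878: Id(878) · μ(878/878) = 878 · 1 = 878
Summing: (Id * μ)(878) = 1 + -2 + -439 + 878 = 438.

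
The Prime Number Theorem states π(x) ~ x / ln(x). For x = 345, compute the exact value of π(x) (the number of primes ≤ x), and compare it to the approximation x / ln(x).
π(345) = 68;  x/ln(x) ≈ 59.04;  relative error ≈ 13.18%.

Directly count primes up to 345: π(345) = 68. The PNT approximation gives 345/ln(345) ≈ 345/5.84354 ≈ 59.04. Relative error (π(x) − x/ln(x)) / π(x) ≈ 13.18%; the approximation is known to undercount slightly (Li(x) is a better estimate).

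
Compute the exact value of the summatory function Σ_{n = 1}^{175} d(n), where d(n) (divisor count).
Σ_{n ≤ 175} d(n) = 933

Compute d(n) for each 1 ≤ n ≤ 175: d(1) = 1, d(2) = 2, d(3) = 2, d(4) = 3, d(5) = 2, d(6) = 4, d(7) = 2, d(8) = 4, d(9) = 3, d(10) = 4, d(11) = 2, d(12) = 6, d(13) = 2, d(14) = 4, d(15) = 4, d(16) = 5, d(17) = 2, d(18) = 6, d(19) = 2, d(20) = 6, d(21) = 4, d(22) = 4, d(23) = 2, d(24) = 8, d(25) = 3, d(26) = 4, d(27) = 4, d(28) = 6, d(29) = 2, d(30) = 8, d(31) = 2, d(32) = 6, d(33) = 4, d(34) = 4, d(35) = 4, d(36) = 9, d(37) = 2, d(38) = 4, d(39) = 4, d(40) = 8, d(41) = 2, d(42) = 8, d(43) = 2, d(44) = 6, d(45) = 6, d(46) = 4, d(47) = 2, d(48) = 10, d(49) = 3, d(50) = 6, d(51) = 4, d(52) = 6, d(53) = 2, d(54) = 8, d(55) = 4, d(56) = 8, d(57) = 4, d(58) = 4, d(59) = 2, d(60) = 12, d(61) = 2, d(62) = 4, d(63) = 6, d(64) = 7, d(65) = 4, d(66) = 8, d(67) = 2, d(68) = 6, d(69) = 4, d(70) = 8, d(71) = 2, d(72) = 12, d(73) = 2, d(74) = 4, d(75) = 6, d(76) = 6, d(77) = 4, d(78) = 8, d(79) = 2, d(80) = 10, d(81) = 5, d(82) = 4, d(83) = 2, d(84) = 12, d(85) = 4, d(86) = 4, d(87) = 4, d(88) = 8, d(89) = 2, d(90) = 12, d(91) = 4, d(92) = 6, d(93) = 4, d(94) = 4, d(95) = 4, d(96) = 12, d(97) = 2, d(98) = 6, d(99) = 6, d(100) = 9, d(101) = 2, d(102) = 8, d(103) = 2, d(104) = 8, d(105) = 8, d(106) = 4, d(107) = 2, d(108) = 12, d(109) = 2, d(110) = 8, d(111) = 4, d(112) = 10, d(113) = 2, d(114) = 8, d(115) = 4, d(116) = 6, d(117) = 6, d(118) = 4, d(119) = 4, d(120) = 16, d(121) = 3, d(122) = 4, d(123) = 4, d(124) = 6, d(125) = 4, d(126) = 12, d(127) = 2, d(128) = 8, d(129) = 4, d(130) = 8, d(131) = 2, d(132) = 12, d(133) = 4, d(134) = 4, d(135) = 8, d(136) = 8, d(137) = 2, d(138) = 8, d(139) = 2, d(140) = 12, d(141) = 4, d(142) = 4, d(143) = 4, d(144) = 15, d(145) = 4, d(146) = 4, d(147) = 6, d(148) = 6, d(149) = 2, d(150) = 12, d(151) = 2, d(152) = 8, d(153) = 6, d(154) = 8, d(155) = 4, d(156) = 12, d(157) = 2, d(158) = 4, d(159) = 4, d(160) = 12, d(161) = 4, d(162) = 10, d(163) = 2, d(164) = 6, d(165) = 8, d(166) = 4, d(167) = 2, d(168) = 16, d(169) = 3, d(170) = 8, d(171) = 6, d(172) = 6, d(173) = 2, d(174) = 8, d(175) = 6. Summing all 175 values: 933. (Dirichlet's divisor formula: Σ_{n ≤ x} d(n) = x ln(x) + (2γ − 1) x + O(√x). For x = 175, the asymptotic estimate is ≈ 930.86.)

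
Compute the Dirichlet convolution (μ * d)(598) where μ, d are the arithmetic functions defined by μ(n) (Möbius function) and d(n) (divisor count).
(μ * d)(598) = 1

Divisors of 598: [1, 2, 13, 23, 26, 46, 299, 598]. For each d | 598:
  d = 1: μ(1) · d(598/1) = 1 · 8 = 8
  d = 2: μ(2) · d(598/2) = -1 · 4 = -4
  d = 13: μ(13) · d(598/13) = -1 · 4 = -4
  d = 23: μ(23) · d(598/23) = -1 · 4 = -4
  d = 26: μ(26) · d(598/26) = 1 · 2 = 2
  d = 46: μ(46) · d(598/46) = 1 · 2 = 2
  d = 299: μ(299) · d(598/299) = 1 · 2 = 2
  d = 598: μ(598) · d(598/598) = -1 · 1 = -1
Summing: (μ * d)(598) = 8 + -4 + -4 + -4 + 2 + 2 + 2 + -1 = 1.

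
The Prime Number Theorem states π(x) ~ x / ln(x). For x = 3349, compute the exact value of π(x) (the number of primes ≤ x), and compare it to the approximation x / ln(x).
π(3349) = 472;  x/ln(x) ≈ 412.62;  relative error ≈ 12.58%.

Directly count primes up to 3349: π(3349) = 472. The PNT approximation gives 3349/ln(3349) ≈ 3349/8.11642 ≈ 412.62. Relative error (π(x) − x/ln(x)) / π(x) ≈ 12.58%; the approximation is known to undercount slightly (Li(x) is a better estimate).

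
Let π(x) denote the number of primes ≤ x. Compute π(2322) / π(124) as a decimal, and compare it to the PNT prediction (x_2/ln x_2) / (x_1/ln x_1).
π(2322)/π(124) = 344/30 ≈ 11.4667;  PNT prediction ≈ 11.6466.

π(124) = 30 and π(2322) = 344, so π(2322)/π(124) ≈ 11.4667. The PNT-predicted ratio is (2322/ln(2322)) / (124/ln(124)) ≈ 11.6466. The two agree to within a few percent, as expected.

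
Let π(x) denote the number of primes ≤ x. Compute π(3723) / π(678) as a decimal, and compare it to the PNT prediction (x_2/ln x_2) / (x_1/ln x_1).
π(3723)/π(678) = 519/123 ≈ 4.2195;  PNT prediction ≈ 4.3537.

π(678) = 123 and π(3723) = 519, so π(3723)/π(678) ≈ 4.2195. The PNT-predicted ratio is (3723/ln(3723)) / (678/ln(678)) ≈ 4.3537. The two agree to within a few percent, as expected.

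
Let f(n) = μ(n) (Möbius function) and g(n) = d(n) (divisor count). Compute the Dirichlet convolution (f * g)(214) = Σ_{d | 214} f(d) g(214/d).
(μ * d)(214) = 1

Divisors of 214: [1, 2, 107, 214]. For each d | 214:
  d = 1: μ(1) · d(214/1) = 1 · 4 = 4
  d = 2: μ(2) · d(214/2) = -1 · 2 = -2
  d = 107: μ(107) · d(214/107) = -1 · 2 = -2
  d = 214: μ(214) · d(214/214) = 1 · 1 = 1
Summing: (μ * d)(214) = 4 + -2 + -2 + 1 = 1.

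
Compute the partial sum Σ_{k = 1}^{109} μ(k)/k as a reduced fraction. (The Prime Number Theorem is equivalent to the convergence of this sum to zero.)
Σ μ(k)/k = -112507215014412420639528093186025954164982/6660357067091784194720860996953995468452315

Values of μ(k) for 1 ≤ k ≤ 109: μ(1) = 1, μ(2) = -1, μ(3) = -1, μ(5) = -1, μ(6) = 1, μ(7) = -1, μ(10) = 1, μ(11) = -1, μ(13) = -1, μ(14) = 1, μ(15) = 1, μ(17) = -1, μ(19) = -1, μ(21) = 1, μ(22) = 1, μ(23) = -1, μ(26) = 1, μ(29) = -1, μ(30) = -1, μ(31) = -1, μ(33) = 1, μ(34) = 1, μ(35) = 1, μ(37) = -1, μ(38) = 1, μ(39) = 1, μ(41) = -1, μ(42) = -1, μ(43) = -1, μ(46) = 1, μ(47) = -1, μ(51) = 1, μ(53) = -1, μ(55) = 1, μ(57) = 1, μ(58) = 1, μ(59) = -1, μ(61) = -1, μ(62) = 1, μ(65) = 1, μ(66) = -1, μ(67) = -1, μ(69) = 1, μ(70) = -1, μ(71) = -1, μ(73) = -1, μ(74) = 1, μ(77) = 1, μ(78) = -1, μ(79) = -1, μ(82) = 1, μ(83) = -1, μ(85) = 1, μ(86) = 1, μ(87) = 1, μ(89) = -1, μ(91) = 1, μ(93) = 1, μ(94) = 1, μ(95) = 1, μ(97) = -1, μ(101) = -1, μ(102) = -1, μ(103) = -1, μ(105) = -1, μ(106) = 1, μ(107) = -1, μ(109) = -1, with μ = 0 on non-squarefree integers. Summing μ(k)/k for k where μ(k) ≠ 0 gives -112507215014412420639528093186025954164982/6660357067091784194720860996953995468452315 ≈ -0.0169. (PNT ⟺ this sum → 0 as n → ∞.)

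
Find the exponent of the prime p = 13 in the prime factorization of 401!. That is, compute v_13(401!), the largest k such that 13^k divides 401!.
v_13(401!) = 32

Legendre's formula: v_p(n!) = Σ_{k ≥ 1} ⌊n / p^k⌋. For p = 13, n = 401, the terms are:
  ⌊401/13^1⌋ = ⌊401/13⌋ = 30
  ⌊401/13^2⌋ = ⌊401/169⌋ = 2
(the next term ⌊401/13^3⌋ = 0, terminating the sum). Summing: v_13(401!) = 30 + 2 = 32.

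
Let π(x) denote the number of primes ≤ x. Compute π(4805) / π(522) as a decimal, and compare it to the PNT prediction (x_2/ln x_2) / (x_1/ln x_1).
π(4805)/π(522) = 647/98 ≈ 6.6020;  PNT prediction ≈ 6.7947.

π(522) = 98 and π(4805) = 647, so π(4805)/π(522) ≈ 6.6020. The PNT-predicted ratio is (4805/ln(4805)) / (522/ln(522)) ≈ 6.7947. The two agree to within a few percent, as expected.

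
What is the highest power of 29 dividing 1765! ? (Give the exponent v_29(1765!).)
v_29(1765!) = 62

Legendre's formula: v_p(n!) = Σ_{k ≥ 1} ⌊n / p^k⌋. For p = 29, n = 1765, the terms are:
  ⌊1765/29^1⌋ = ⌊1765/29⌋ = 60
  ⌊1765/29^2⌋ = ⌊1765/841⌋ = 2
(the next term ⌊1765/29^3⌋ = 0, terminating the sum). Summing: v_29(1765!) = 60 + 2 = 62.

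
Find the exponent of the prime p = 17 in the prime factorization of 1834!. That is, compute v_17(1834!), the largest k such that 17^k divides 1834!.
v_17(1834!) = 113

Legendre's formula: v_p(n!) = Σ_{k ≥ 1} ⌊n / p^k⌋. For p = 17, n = 1834, the terms are:
  ⌊1834/17^1⌋ = ⌊1834/17⌋ = 107
  ⌊1834/17^2⌋ = ⌊1834/289⌋ = 6
(the next term ⌊1834/17^3⌋ = 0, terminating the sum). Summing: v_17(1834!) = 107 + 6 = 113.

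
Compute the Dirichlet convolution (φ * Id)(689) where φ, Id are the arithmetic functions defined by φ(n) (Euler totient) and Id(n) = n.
(φ * Id)(689) = 2625

Divisors of 689: [1, 13, 53, 689]. For each d | 689:
  d = 1: φ(1) · Id(689/1) = 1 · 689 = 689
  d = 13: φ(13) · Id(689/13) = 12 · 53 = 636
  d = 53: φ(53) · Id(689/53) = 52 · 13 = 676
  d = 689: φ(689) · Id(689/689) = 624 · 1 = 624
Summing: (φ * Id)(689) = 689 + 636 + 676 + 624 = 2625.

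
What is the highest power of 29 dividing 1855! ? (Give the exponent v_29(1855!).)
v_29(1855!) = 65

Legendre's formula: v_p(n!) = Σ_{k ≥ 1} ⌊n / p^k⌋. For p = 29, n = 1855, the terms are:
  ⌊1855/29^1⌋ = ⌊1855/29⌋ = 63
  ⌊1855/29^2⌋ = ⌊1855/841⌋ = 2
(the next term ⌊1855/29^3⌋ = 0, terminating the sum). Summing: v_29(1855!) = 63 + 2 = 65.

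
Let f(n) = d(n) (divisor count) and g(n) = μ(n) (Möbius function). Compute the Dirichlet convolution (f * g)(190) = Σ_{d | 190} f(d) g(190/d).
(d * μ)(190) = 1

Divisors of 190: [1, 2, 5, 10, 19, 38, 95, 190]. For each d | 190:
  d = 1: d(1) · μ(190/1) = 1 · -1 = -1
  d = 2: d(2) · μ(190/2) = 2 · 1 = 2
  d = 5: d(5) · μ(190/5) = 2 · 1 = 2
  d = 10: d(10) · μ(190/10) = 4 · -1 = -4
  d = 19: d(19) · μ(190/19) = 2 · 1 = 2
  d = 38: d(38) · μ(190/38) = 4 · -1 = -4
  d = 95: d(95) · μ(190/95) = 4 · -1 = -4
  d = 190: d(190) · μ(190/190) = 8 · 1 = 8
Summing: (d * μ)(190) = -1 + 2 + 2 + -4 + 2 + -4 + -4 + 8 = 1.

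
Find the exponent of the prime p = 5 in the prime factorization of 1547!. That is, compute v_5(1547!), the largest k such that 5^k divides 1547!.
v_5(1547!) = 384

Legendre's formula: v_p(n!) = Σ_{k ≥ 1} ⌊n / p^k⌋. For p = 5, n = 1547, the terms are:
  ⌊1547/5^1⌋ = ⌊1547/5⌋ = 309
  ⌊1547/5^2⌋ = ⌊1547/25⌋ = 61
  ⌊1547/5^3⌋ = ⌊1547/125⌋ = 12
  ⌊1547/5^4⌋ = ⌊1547/625⌋ = 2
(the next term ⌊1547/5^5⌋ = 0, terminating the sum). Summing: v_5(1547!) = 309 + 61 + 12 + 2 = 384.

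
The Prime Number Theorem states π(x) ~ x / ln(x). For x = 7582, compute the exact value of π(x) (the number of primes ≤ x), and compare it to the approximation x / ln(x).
π(7582) = 962;  x/ln(x) ≈ 848.71;  relative error ≈ 11.78%.

Directly count primes up to 7582: π(7582) = 962. The PNT approximation gives 7582/ln(7582) ≈ 7582/8.93353 ≈ 848.71. Relative error (π(x) − x/ln(x)) / π(x) ≈ 11.78%; the approximation is known to undercount slightly (Li(x) is a better estimate).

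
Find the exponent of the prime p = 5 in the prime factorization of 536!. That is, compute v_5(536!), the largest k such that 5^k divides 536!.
v_5(536!) = 132

Legendre's formula: v_p(n!) = Σ_{k ≥ 1} ⌊n / p^k⌋. For p = 5, n = 536, the terms are:
  ⌊536/5^1⌋ = ⌊536/5⌋ = 107
  ⌊536/5^2⌋ = ⌊536/25⌋ = 21
  ⌊536/5^3⌋ = ⌊536/125⌋ = 4
(the next term ⌊536/5^4⌋ = 0, terminating the sum). Summing: v_5(536!) = 107 + 21 + 4 = 132.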